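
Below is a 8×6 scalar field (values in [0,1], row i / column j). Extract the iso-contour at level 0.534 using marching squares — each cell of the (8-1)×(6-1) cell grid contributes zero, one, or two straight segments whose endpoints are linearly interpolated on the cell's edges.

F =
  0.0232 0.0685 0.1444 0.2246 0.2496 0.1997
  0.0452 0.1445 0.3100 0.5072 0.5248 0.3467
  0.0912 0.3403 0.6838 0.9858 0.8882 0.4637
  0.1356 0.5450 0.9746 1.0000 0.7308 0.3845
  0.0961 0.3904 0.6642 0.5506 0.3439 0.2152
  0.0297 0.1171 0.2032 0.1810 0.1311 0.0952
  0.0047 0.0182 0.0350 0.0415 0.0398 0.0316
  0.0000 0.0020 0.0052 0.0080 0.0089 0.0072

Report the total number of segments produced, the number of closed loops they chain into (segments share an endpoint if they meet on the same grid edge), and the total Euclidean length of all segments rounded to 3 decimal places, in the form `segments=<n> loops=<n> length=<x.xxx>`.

segments=14 loops=1 length=10.831

cell (1,1): code 0100 → (1.599,2.000)–(2.000,1.564)
cell (1,2): code 1100 → (1.056,3.000)–(1.599,2.000)
cell (1,3): code 1100 → (1.025,4.000)–(1.056,3.000)
cell (1,4): code 1000 → (2.000,4.834)–(1.025,4.000)
cell (2,0): code 0100 → (2.946,1.000)–(3.000,0.973)
cell (2,1): code 1110 → (2.000,1.564)–(2.946,1.000)
cell (2,4): code 1001 → (3.000,4.568)–(2.000,4.834)
cell (3,0): code 0010 → (3.000,0.973)–(3.071,1.000)
cell (3,1): code 0111 → (3.071,1.000)–(4.000,1.524)
cell (3,3): code 1011 → (4.000,3.080)–(3.509,4.000)
cell (3,4): code 0001 → (3.509,4.000)–(3.000,4.568)
cell (4,1): code 0010 → (4.000,1.524)–(4.282,2.000)
cell (4,2): code 0011 → (4.282,2.000)–(4.045,3.000)
cell (4,3): code 0001 → (4.045,3.000)–(4.000,3.080)
total: 14 segments, chained into 1 closed loop(s), length Σ = 10.831306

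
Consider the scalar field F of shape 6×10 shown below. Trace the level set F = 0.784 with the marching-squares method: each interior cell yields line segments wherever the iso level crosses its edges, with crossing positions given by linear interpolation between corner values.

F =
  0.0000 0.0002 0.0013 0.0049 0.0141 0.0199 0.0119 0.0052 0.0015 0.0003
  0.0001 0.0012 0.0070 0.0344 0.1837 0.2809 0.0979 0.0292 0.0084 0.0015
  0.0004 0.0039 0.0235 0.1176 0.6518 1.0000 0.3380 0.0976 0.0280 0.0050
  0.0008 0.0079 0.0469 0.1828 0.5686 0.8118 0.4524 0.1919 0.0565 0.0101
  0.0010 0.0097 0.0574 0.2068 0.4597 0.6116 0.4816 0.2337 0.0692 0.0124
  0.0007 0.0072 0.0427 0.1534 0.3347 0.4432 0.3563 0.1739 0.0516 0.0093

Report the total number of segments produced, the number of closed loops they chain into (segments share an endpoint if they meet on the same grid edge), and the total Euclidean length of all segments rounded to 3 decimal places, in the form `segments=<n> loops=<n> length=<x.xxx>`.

cell (1,4): code 0100 → (1.700,5.000)–(2.000,4.380)
cell (1,5): code 1000 → (2.000,5.326)–(1.700,5.000)
cell (2,4): code 0110 → (2.000,4.380)–(3.000,4.886)
cell (2,5): code 1001 → (3.000,5.077)–(2.000,5.326)
cell (3,4): code 0010 → (3.000,4.886)–(3.139,5.000)
cell (3,5): code 0001 → (3.139,5.000)–(3.000,5.077)
total: 6 segments, chained into 1 closed loop(s), length Σ = 3.622793

segments=6 loops=1 length=3.623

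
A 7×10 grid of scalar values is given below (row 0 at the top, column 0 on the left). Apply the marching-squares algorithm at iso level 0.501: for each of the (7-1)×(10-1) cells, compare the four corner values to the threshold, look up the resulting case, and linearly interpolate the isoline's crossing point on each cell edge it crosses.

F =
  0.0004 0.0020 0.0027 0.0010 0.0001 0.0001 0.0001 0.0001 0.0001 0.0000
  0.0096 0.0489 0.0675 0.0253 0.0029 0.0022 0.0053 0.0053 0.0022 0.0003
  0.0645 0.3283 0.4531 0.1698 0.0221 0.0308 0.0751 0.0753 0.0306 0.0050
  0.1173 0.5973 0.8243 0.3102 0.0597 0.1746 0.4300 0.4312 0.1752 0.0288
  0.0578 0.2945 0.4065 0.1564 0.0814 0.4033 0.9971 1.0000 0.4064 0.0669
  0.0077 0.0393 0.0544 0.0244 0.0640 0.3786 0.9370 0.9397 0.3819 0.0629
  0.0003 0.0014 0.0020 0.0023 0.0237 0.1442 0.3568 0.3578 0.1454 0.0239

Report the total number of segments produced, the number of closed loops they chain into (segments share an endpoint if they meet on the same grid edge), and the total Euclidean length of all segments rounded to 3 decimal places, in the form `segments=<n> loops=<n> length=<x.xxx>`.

cell (2,0): code 0100 → (2.642,1.000)–(3.000,0.799)
cell (2,1): code 1100 → (2.129,2.000)–(2.642,1.000)
cell (2,2): code 1000 → (3.000,2.629)–(2.129,2.000)
cell (3,0): code 0010 → (3.000,0.799)–(3.318,1.000)
cell (3,1): code 0011 → (3.318,1.000)–(3.774,2.000)
cell (3,2): code 0001 → (3.774,2.000)–(3.000,2.629)
cell (3,5): code 0100 → (3.125,6.000)–(4.000,5.165)
cell (3,6): code 1100 → (3.123,7.000)–(3.125,6.000)
cell (3,7): code 1000 → (4.000,7.841)–(3.123,7.000)
cell (4,5): code 0110 → (4.000,5.165)–(5.000,5.219)
cell (4,7): code 1001 → (5.000,7.786)–(4.000,7.841)
cell (5,5): code 0010 → (5.000,5.219)–(5.751,6.000)
cell (5,6): code 0011 → (5.751,6.000)–(5.754,7.000)
cell (5,7): code 0001 → (5.754,7.000)–(5.000,7.786)
total: 14 segments, chained into 2 closed loop(s), length Σ = 13.681451

segments=14 loops=2 length=13.681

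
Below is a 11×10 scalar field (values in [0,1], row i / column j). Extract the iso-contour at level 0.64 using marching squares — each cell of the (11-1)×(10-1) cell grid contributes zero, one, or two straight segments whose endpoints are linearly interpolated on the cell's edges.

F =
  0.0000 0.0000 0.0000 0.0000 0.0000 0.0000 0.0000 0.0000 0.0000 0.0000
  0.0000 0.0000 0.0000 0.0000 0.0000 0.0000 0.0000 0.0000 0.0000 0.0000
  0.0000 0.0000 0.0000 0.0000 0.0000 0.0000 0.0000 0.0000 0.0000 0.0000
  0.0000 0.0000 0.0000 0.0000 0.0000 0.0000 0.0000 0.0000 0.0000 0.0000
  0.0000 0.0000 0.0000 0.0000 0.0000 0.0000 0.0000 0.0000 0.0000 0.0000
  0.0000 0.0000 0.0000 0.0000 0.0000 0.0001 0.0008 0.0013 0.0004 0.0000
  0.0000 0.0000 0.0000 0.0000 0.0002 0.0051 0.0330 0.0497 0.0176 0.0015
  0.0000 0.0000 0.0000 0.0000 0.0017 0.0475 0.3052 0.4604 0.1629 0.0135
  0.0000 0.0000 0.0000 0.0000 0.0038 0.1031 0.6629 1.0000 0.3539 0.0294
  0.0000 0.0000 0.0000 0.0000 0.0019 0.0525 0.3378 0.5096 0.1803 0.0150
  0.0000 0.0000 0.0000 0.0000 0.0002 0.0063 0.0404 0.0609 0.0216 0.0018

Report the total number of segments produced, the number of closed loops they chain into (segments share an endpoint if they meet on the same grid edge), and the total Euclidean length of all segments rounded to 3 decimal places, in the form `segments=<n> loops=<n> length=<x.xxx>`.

cell (7,5): code 0100 → (7.936,6.000)–(8.000,5.959)
cell (7,6): code 1100 → (7.333,7.000)–(7.936,6.000)
cell (7,7): code 1000 → (8.000,7.557)–(7.333,7.000)
cell (8,5): code 0010 → (8.000,5.959)–(8.070,6.000)
cell (8,6): code 0011 → (8.070,6.000)–(8.734,7.000)
cell (8,7): code 0001 → (8.734,7.000)–(8.000,7.557)
total: 6 segments, chained into 1 closed loop(s), length Σ = 4.316258

segments=6 loops=1 length=4.316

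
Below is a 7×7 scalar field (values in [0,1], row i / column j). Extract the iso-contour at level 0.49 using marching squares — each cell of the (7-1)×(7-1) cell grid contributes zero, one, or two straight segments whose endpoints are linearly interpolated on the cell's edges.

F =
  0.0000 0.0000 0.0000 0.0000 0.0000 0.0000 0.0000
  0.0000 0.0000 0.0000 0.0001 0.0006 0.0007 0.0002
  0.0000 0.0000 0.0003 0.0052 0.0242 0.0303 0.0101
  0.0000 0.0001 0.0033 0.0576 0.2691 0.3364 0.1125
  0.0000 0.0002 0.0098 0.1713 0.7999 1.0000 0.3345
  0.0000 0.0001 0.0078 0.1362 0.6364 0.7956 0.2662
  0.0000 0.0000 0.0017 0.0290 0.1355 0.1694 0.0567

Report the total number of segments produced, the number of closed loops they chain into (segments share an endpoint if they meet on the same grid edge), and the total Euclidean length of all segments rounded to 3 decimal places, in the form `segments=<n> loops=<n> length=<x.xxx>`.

segments=8 loops=1 length=7.092

cell (3,3): code 0100 → (3.416,4.000)–(4.000,3.507)
cell (3,4): code 1100 → (3.231,5.000)–(3.416,4.000)
cell (3,5): code 1000 → (4.000,5.766)–(3.231,5.000)
cell (4,3): code 0110 → (4.000,3.507)–(5.000,3.707)
cell (4,5): code 1001 → (5.000,5.577)–(4.000,5.766)
cell (5,3): code 0010 → (5.000,3.707)–(5.292,4.000)
cell (5,4): code 0011 → (5.292,4.000)–(5.488,5.000)
cell (5,5): code 0001 → (5.488,5.000)–(5.000,5.577)
total: 8 segments, chained into 1 closed loop(s), length Σ = 7.092475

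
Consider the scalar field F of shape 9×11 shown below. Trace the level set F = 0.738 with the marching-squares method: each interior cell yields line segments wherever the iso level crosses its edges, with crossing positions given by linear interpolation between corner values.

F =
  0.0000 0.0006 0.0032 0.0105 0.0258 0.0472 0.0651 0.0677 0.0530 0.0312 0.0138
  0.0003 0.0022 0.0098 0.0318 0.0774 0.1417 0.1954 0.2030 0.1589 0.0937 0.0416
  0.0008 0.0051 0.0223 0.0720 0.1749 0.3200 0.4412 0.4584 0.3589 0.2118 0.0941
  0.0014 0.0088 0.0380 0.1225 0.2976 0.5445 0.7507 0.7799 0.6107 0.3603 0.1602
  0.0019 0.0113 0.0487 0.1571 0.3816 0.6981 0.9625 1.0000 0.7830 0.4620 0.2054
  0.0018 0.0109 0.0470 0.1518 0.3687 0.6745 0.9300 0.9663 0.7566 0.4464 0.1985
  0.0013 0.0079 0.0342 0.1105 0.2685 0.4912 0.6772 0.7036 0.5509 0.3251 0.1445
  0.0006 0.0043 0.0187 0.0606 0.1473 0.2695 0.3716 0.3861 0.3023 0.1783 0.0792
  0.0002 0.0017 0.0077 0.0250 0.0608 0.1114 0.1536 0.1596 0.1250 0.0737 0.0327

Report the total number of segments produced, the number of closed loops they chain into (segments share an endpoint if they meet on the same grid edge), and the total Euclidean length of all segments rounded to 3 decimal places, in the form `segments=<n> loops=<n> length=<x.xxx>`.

segments=12 loops=1 length=9.440

cell (2,5): code 0100 → (2.959,6.000)–(3.000,5.938)
cell (2,6): code 1100 → (2.870,7.000)–(2.959,6.000)
cell (2,7): code 1000 → (3.000,7.248)–(2.870,7.000)
cell (3,5): code 0110 → (3.000,5.938)–(4.000,5.151)
cell (3,7): code 1101 → (3.739,8.000)–(3.000,7.248)
cell (3,8): code 1000 → (4.000,8.140)–(3.739,8.000)
cell (4,5): code 0110 → (4.000,5.151)–(5.000,5.249)
cell (4,8): code 1001 → (5.000,8.060)–(4.000,8.140)
cell (5,5): code 0010 → (5.000,5.249)–(5.759,6.000)
cell (5,6): code 0011 → (5.759,6.000)–(5.869,7.000)
cell (5,7): code 0011 → (5.869,7.000)–(5.090,8.000)
cell (5,8): code 0001 → (5.090,8.000)–(5.000,8.060)
total: 12 segments, chained into 1 closed loop(s), length Σ = 9.439829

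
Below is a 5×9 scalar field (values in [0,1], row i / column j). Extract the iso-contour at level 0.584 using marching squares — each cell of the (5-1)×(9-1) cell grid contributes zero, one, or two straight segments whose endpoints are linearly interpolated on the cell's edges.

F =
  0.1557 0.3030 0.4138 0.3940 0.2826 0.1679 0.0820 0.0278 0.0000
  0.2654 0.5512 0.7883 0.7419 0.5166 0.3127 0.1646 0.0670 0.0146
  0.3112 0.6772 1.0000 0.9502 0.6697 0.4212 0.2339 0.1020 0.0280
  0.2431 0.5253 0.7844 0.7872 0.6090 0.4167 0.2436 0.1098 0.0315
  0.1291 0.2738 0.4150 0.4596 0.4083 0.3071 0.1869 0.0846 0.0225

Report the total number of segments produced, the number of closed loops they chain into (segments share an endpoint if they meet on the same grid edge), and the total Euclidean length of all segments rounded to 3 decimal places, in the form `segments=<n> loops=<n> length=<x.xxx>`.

segments=14 loops=1 length=10.505

cell (0,1): code 0100 → (0.454,2.000)–(1.000,1.138)
cell (0,2): code 1100 → (0.546,3.000)–(0.454,2.000)
cell (0,3): code 1000 → (1.000,3.701)–(0.546,3.000)
cell (1,0): code 0100 → (1.260,1.000)–(2.000,0.745)
cell (1,1): code 1110 → (1.000,1.138)–(1.260,1.000)
cell (1,3): code 1101 → (1.440,4.000)–(1.000,3.701)
cell (1,4): code 1000 → (2.000,4.345)–(1.440,4.000)
cell (2,0): code 0010 → (2.000,0.745)–(2.614,1.000)
cell (2,1): code 0111 → (2.614,1.000)–(3.000,1.227)
cell (2,4): code 1001 → (3.000,4.130)–(2.000,4.345)
cell (3,1): code 0010 → (3.000,1.227)–(3.543,2.000)
cell (3,2): code 0011 → (3.543,2.000)–(3.620,3.000)
cell (3,3): code 0011 → (3.620,3.000)–(3.125,4.000)
cell (3,4): code 0001 → (3.125,4.000)–(3.000,4.130)
total: 14 segments, chained into 1 closed loop(s), length Σ = 10.504816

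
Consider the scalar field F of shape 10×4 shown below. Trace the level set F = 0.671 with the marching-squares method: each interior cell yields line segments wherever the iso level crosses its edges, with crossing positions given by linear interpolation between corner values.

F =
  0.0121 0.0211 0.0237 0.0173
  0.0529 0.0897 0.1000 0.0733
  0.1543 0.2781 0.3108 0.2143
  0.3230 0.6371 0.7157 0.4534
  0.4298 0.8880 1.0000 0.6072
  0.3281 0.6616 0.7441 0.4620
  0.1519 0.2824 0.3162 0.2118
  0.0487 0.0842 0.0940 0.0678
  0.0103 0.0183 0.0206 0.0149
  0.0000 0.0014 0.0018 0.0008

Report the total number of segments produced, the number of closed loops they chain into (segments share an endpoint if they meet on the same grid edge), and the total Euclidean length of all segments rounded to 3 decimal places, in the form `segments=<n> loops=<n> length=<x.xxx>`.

segments=10 loops=1 length=6.981

cell (2,1): code 0100 → (2.890,2.000)–(3.000,1.431)
cell (2,2): code 1000 → (3.000,2.170)–(2.890,2.000)
cell (3,0): code 0100 → (3.135,1.000)–(4.000,0.526)
cell (3,1): code 1110 → (3.000,1.431)–(3.135,1.000)
cell (3,2): code 1001 → (4.000,2.838)–(3.000,2.170)
cell (4,0): code 0010 → (4.000,0.526)–(4.958,1.000)
cell (4,1): code 0111 → (4.958,1.000)–(5.000,1.114)
cell (4,2): code 1001 → (5.000,2.259)–(4.000,2.838)
cell (5,1): code 0010 → (5.000,1.114)–(5.171,2.000)
cell (5,2): code 0001 → (5.171,2.000)–(5.000,2.259)
total: 10 segments, chained into 1 closed loop(s), length Σ = 6.980892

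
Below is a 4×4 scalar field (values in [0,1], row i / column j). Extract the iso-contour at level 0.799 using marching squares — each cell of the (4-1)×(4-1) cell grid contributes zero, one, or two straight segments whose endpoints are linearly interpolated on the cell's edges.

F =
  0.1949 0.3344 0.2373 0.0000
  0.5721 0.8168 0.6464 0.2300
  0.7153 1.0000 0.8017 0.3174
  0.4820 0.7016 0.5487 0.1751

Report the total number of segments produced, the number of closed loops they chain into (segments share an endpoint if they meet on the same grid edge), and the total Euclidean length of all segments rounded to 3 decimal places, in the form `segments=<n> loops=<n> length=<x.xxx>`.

segments=8 loops=1 length=4.911

cell (0,0): code 0100 → (0.963,1.000)–(1.000,0.927)
cell (0,1): code 1000 → (1.000,1.104)–(0.963,1.000)
cell (1,0): code 0110 → (1.000,0.927)–(2.000,0.294)
cell (1,1): code 1101 → (1.983,2.000)–(1.000,1.104)
cell (1,2): code 1000 → (2.000,2.006)–(1.983,2.000)
cell (2,0): code 0010 → (2.000,0.294)–(2.674,1.000)
cell (2,1): code 0011 → (2.674,1.000)–(2.011,2.000)
cell (2,2): code 0001 → (2.011,2.000)–(2.000,2.006)
total: 8 segments, chained into 1 closed loop(s), length Σ = 4.911349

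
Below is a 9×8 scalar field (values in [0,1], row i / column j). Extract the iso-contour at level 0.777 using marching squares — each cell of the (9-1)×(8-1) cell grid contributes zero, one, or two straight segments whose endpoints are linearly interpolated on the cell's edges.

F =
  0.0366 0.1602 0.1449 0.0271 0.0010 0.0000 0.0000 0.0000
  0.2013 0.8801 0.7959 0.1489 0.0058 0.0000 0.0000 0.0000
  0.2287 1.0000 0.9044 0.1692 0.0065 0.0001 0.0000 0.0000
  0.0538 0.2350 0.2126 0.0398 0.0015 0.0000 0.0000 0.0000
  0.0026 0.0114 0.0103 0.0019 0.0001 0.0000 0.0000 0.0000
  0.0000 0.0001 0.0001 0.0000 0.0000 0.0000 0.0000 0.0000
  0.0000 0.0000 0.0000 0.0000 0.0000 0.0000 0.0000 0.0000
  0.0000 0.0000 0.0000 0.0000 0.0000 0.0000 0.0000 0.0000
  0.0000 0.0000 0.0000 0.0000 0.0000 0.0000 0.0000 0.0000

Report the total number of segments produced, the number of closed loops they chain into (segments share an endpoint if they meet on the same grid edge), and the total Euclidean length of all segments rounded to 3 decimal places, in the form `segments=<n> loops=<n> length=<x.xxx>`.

segments=8 loops=1 length=4.945

cell (0,0): code 0100 → (0.857,1.000)–(1.000,0.848)
cell (0,1): code 1100 → (0.971,2.000)–(0.857,1.000)
cell (0,2): code 1000 → (1.000,2.029)–(0.971,2.000)
cell (1,0): code 0110 → (1.000,0.848)–(2.000,0.711)
cell (1,2): code 1001 → (2.000,2.173)–(1.000,2.029)
cell (2,0): code 0010 → (2.000,0.711)–(2.292,1.000)
cell (2,1): code 0011 → (2.292,1.000)–(2.184,2.000)
cell (2,2): code 0001 → (2.184,2.000)–(2.000,2.173)
total: 8 segments, chained into 1 closed loop(s), length Σ = 4.945319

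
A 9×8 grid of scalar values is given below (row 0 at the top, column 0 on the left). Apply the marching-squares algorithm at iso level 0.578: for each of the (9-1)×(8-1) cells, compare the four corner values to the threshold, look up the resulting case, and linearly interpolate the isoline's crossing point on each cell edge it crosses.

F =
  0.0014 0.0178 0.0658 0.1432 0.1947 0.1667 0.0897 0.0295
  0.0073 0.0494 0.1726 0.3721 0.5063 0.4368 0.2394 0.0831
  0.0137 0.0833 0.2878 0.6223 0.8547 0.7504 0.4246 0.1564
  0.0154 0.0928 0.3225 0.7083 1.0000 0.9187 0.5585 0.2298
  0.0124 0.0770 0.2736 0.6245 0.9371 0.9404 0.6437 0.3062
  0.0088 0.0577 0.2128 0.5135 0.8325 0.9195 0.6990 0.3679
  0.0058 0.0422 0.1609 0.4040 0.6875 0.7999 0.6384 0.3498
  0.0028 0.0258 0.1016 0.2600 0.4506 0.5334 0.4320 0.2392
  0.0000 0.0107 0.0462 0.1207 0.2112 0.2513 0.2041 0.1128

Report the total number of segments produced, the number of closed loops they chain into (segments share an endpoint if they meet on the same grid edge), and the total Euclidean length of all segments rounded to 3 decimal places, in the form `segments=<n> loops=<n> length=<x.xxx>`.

cell (1,2): code 0100 → (1.823,3.000)–(2.000,2.868)
cell (1,3): code 1100 → (1.206,4.000)–(1.823,3.000)
cell (1,4): code 1100 → (1.450,5.000)–(1.206,4.000)
cell (1,5): code 1000 → (2.000,5.529)–(1.450,5.000)
cell (2,2): code 0110 → (2.000,2.868)–(3.000,2.662)
cell (2,5): code 1001 → (3.000,5.946)–(2.000,5.529)
cell (3,2): code 0110 → (3.000,2.662)–(4.000,2.867)
cell (3,5): code 1101 → (3.229,6.000)–(3.000,5.946)
cell (3,6): code 1000 → (4.000,6.195)–(3.229,6.000)
cell (4,2): code 0010 → (4.000,2.867)–(4.419,3.000)
cell (4,3): code 0111 → (4.419,3.000)–(5.000,3.202)
cell (4,6): code 1001 → (5.000,6.365)–(4.000,6.195)
cell (5,3): code 0110 → (5.000,3.202)–(6.000,3.614)
cell (5,6): code 1001 → (6.000,6.209)–(5.000,6.365)
cell (6,3): code 0010 → (6.000,3.614)–(6.462,4.000)
cell (6,4): code 0011 → (6.462,4.000)–(6.833,5.000)
cell (6,5): code 0011 → (6.833,5.000)–(6.293,6.000)
cell (6,6): code 0001 → (6.293,6.000)–(6.000,6.209)
total: 18 segments, chained into 1 closed loop(s), length Σ = 14.671883

segments=18 loops=1 length=14.672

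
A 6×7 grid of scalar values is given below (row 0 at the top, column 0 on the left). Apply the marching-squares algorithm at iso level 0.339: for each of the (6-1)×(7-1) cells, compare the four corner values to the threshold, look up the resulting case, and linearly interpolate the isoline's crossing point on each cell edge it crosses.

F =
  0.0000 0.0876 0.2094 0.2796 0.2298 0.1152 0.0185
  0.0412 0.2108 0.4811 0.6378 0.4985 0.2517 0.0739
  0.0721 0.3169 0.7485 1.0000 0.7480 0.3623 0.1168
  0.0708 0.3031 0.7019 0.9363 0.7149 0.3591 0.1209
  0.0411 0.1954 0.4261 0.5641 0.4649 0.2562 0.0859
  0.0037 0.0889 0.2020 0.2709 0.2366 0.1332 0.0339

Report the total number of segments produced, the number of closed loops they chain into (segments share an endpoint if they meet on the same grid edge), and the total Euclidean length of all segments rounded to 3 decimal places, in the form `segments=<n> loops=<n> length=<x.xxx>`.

segments=16 loops=1 length=13.572

cell (0,1): code 0100 → (0.477,2.000)–(1.000,1.474)
cell (0,2): code 1100 → (0.166,3.000)–(0.477,2.000)
cell (0,3): code 1100 → (0.406,4.000)–(0.166,3.000)
cell (0,4): code 1000 → (1.000,4.646)–(0.406,4.000)
cell (1,1): code 0110 → (1.000,1.474)–(2.000,1.051)
cell (1,4): code 1101 → (1.789,5.000)–(1.000,4.646)
cell (1,5): code 1000 → (2.000,5.095)–(1.789,5.000)
cell (2,1): code 0110 → (2.000,1.051)–(3.000,1.090)
cell (2,5): code 1001 → (3.000,5.084)–(2.000,5.095)
cell (3,1): code 0110 → (3.000,1.090)–(4.000,1.622)
cell (3,4): code 1011 → (4.000,4.603)–(3.195,5.000)
cell (3,5): code 0001 → (3.195,5.000)–(3.000,5.084)
cell (4,1): code 0010 → (4.000,1.622)–(4.389,2.000)
cell (4,2): code 0011 → (4.389,2.000)–(4.768,3.000)
cell (4,3): code 0011 → (4.768,3.000)–(4.551,4.000)
cell (4,4): code 0001 → (4.551,4.000)–(4.000,4.603)
total: 16 segments, chained into 1 closed loop(s), length Σ = 13.572136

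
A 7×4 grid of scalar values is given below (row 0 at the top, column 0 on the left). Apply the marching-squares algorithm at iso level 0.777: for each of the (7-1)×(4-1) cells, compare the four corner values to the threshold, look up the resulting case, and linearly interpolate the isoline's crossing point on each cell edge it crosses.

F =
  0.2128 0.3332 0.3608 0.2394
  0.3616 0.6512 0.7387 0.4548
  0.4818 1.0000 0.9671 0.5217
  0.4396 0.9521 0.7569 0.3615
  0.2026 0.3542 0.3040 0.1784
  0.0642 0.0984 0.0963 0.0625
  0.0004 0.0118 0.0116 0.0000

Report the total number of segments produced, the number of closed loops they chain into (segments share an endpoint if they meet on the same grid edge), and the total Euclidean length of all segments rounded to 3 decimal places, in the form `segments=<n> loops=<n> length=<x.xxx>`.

segments=8 loops=1 length=6.263

cell (1,0): code 0100 → (1.361,1.000)–(2.000,0.570)
cell (1,1): code 1100 → (1.168,2.000)–(1.361,1.000)
cell (1,2): code 1000 → (2.000,2.427)–(1.168,2.000)
cell (2,0): code 0110 → (2.000,0.570)–(3.000,0.658)
cell (2,1): code 1011 → (3.000,1.897)–(2.904,2.000)
cell (2,2): code 0001 → (2.904,2.000)–(2.000,2.427)
cell (3,0): code 0010 → (3.000,0.658)–(3.293,1.000)
cell (3,1): code 0001 → (3.293,1.000)–(3.000,1.897)
total: 8 segments, chained into 1 closed loop(s), length Σ = 6.262587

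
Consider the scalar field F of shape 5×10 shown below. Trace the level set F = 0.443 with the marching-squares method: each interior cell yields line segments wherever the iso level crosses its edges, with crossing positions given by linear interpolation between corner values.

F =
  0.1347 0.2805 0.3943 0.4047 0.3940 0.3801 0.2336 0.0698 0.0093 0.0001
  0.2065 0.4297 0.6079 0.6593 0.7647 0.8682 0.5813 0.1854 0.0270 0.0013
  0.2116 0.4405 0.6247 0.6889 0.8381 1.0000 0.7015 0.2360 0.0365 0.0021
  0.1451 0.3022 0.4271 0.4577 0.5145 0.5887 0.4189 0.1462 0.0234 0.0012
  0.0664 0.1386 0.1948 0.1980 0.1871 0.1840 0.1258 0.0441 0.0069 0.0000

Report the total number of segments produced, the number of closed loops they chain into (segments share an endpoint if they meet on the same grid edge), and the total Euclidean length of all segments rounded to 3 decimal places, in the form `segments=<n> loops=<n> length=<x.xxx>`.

segments=16 loops=1 length=14.414

cell (0,1): code 0100 → (0.228,2.000)–(1.000,1.075)
cell (0,2): code 1100 → (0.150,3.000)–(0.228,2.000)
cell (0,3): code 1100 → (0.132,4.000)–(0.150,3.000)
cell (0,4): code 1100 → (0.129,5.000)–(0.132,4.000)
cell (0,5): code 1100 → (0.602,6.000)–(0.129,5.000)
cell (0,6): code 1000 → (1.000,6.349)–(0.602,6.000)
cell (1,1): code 0110 → (1.000,1.075)–(2.000,1.014)
cell (1,6): code 1001 → (2.000,6.555)–(1.000,6.349)
cell (2,1): code 0010 → (2.000,1.014)–(2.920,2.000)
cell (2,2): code 0111 → (2.920,2.000)–(3.000,2.520)
cell (2,5): code 1011 → (3.000,5.858)–(2.915,6.000)
cell (2,6): code 0001 → (2.915,6.000)–(2.000,6.555)
cell (3,2): code 0010 → (3.000,2.520)–(3.057,3.000)
cell (3,3): code 0011 → (3.057,3.000)–(3.218,4.000)
cell (3,4): code 0011 → (3.218,4.000)–(3.360,5.000)
cell (3,5): code 0001 → (3.360,5.000)–(3.000,5.858)
total: 16 segments, chained into 1 closed loop(s), length Σ = 14.414159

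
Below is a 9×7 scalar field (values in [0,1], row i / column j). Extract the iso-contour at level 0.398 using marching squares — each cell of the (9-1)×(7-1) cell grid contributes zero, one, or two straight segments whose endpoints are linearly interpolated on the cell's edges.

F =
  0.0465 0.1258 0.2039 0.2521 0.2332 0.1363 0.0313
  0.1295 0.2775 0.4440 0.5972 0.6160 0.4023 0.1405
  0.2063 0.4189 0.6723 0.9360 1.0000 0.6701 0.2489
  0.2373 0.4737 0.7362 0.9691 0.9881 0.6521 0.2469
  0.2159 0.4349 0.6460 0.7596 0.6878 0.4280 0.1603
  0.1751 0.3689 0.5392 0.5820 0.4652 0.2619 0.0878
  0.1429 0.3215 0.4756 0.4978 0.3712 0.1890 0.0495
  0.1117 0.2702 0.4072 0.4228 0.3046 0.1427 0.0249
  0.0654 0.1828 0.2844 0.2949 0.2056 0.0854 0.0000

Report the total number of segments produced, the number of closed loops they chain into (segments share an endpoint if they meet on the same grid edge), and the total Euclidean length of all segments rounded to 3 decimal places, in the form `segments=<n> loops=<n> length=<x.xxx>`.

cell (0,1): code 0100 → (0.808,2.000)–(1.000,1.724)
cell (0,2): code 1100 → (0.423,3.000)–(0.808,2.000)
cell (0,3): code 1100 → (0.431,4.000)–(0.423,3.000)
cell (0,4): code 1100 → (0.984,5.000)–(0.431,4.000)
cell (0,5): code 1000 → (1.000,5.016)–(0.984,5.000)
cell (1,0): code 0100 → (1.852,1.000)–(2.000,0.902)
cell (1,1): code 1110 → (1.000,1.724)–(1.852,1.000)
cell (1,5): code 1001 → (2.000,5.646)–(1.000,5.016)
cell (2,0): code 0110 → (2.000,0.902)–(3.000,0.680)
cell (2,5): code 1001 → (3.000,5.627)–(2.000,5.646)
cell (3,0): code 0110 → (3.000,0.680)–(4.000,0.832)
cell (3,5): code 1001 → (4.000,5.112)–(3.000,5.627)
cell (4,0): code 0010 → (4.000,0.832)–(4.559,1.000)
cell (4,1): code 0111 → (4.559,1.000)–(5.000,1.171)
cell (4,4): code 1011 → (5.000,4.331)–(4.181,5.000)
cell (4,5): code 0001 → (4.181,5.000)–(4.000,5.112)
cell (5,1): code 0110 → (5.000,1.171)–(6.000,1.496)
cell (5,3): code 1011 → (6.000,3.788)–(5.715,4.000)
cell (5,4): code 0001 → (5.715,4.000)–(5.000,4.331)
cell (6,1): code 0110 → (6.000,1.496)–(7.000,1.933)
cell (6,3): code 1001 → (7.000,3.210)–(6.000,3.788)
cell (7,1): code 0010 → (7.000,1.933)–(7.075,2.000)
cell (7,2): code 0011 → (7.075,2.000)–(7.194,3.000)
cell (7,3): code 0001 → (7.194,3.000)–(7.000,3.210)
total: 24 segments, chained into 1 closed loop(s), length Σ = 18.373489

segments=24 loops=1 length=18.373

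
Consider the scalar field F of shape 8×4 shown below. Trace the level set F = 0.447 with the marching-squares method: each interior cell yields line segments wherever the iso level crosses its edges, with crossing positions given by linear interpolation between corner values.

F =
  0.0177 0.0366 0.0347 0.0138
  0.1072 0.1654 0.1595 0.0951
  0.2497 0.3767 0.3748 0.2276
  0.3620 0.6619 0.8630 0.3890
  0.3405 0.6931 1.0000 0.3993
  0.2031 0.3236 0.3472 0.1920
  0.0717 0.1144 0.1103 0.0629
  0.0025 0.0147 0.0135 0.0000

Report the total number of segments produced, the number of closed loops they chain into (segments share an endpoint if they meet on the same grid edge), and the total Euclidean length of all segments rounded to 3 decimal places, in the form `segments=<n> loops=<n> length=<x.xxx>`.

segments=8 loops=1 length=8.501

cell (2,0): code 0100 → (2.246,1.000)–(3.000,0.283)
cell (2,1): code 1100 → (2.148,2.000)–(2.246,1.000)
cell (2,2): code 1000 → (3.000,2.878)–(2.148,2.000)
cell (3,0): code 0110 → (3.000,0.283)–(4.000,0.302)
cell (3,2): code 1001 → (4.000,2.921)–(3.000,2.878)
cell (4,0): code 0010 → (4.000,0.302)–(4.666,1.000)
cell (4,1): code 0011 → (4.666,1.000)–(4.847,2.000)
cell (4,2): code 0001 → (4.847,2.000)–(4.000,2.921)
total: 8 segments, chained into 1 closed loop(s), length Σ = 8.501082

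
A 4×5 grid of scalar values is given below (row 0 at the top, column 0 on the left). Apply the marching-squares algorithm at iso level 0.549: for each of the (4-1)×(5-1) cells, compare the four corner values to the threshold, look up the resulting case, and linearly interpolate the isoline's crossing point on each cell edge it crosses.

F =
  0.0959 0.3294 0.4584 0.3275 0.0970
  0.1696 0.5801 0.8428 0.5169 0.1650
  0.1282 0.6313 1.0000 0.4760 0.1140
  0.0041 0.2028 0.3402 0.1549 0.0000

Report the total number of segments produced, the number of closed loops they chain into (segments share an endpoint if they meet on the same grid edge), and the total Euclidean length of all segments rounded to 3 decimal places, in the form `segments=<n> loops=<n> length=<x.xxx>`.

segments=8 loops=1 length=6.985

cell (0,0): code 0100 → (0.876,1.000)–(1.000,0.924)
cell (0,1): code 1100 → (0.236,2.000)–(0.876,1.000)
cell (0,2): code 1000 → (1.000,2.902)–(0.236,2.000)
cell (1,0): code 0110 → (1.000,0.924)–(2.000,0.836)
cell (1,2): code 1001 → (2.000,2.861)–(1.000,2.902)
cell (2,0): code 0010 → (2.000,0.836)–(2.192,1.000)
cell (2,1): code 0011 → (2.192,1.000)–(2.684,2.000)
cell (2,2): code 0001 → (2.684,2.000)–(2.000,2.861)
total: 8 segments, chained into 1 closed loop(s), length Σ = 6.984969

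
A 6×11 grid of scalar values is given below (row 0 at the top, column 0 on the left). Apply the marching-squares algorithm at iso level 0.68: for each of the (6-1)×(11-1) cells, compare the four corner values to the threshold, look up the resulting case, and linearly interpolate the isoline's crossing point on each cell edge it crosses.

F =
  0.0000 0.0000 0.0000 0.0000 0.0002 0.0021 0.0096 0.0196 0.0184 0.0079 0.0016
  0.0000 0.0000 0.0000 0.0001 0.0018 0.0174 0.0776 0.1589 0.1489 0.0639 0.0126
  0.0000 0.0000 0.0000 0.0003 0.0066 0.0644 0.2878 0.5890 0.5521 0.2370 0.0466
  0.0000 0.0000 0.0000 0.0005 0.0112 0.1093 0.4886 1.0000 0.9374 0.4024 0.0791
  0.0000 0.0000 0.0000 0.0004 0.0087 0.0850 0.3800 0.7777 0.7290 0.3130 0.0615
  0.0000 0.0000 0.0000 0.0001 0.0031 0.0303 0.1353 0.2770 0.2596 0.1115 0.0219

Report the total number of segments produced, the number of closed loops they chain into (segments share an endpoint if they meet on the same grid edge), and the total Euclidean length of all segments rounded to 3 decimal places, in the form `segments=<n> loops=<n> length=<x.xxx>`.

segments=8 loops=1 length=6.437

cell (2,6): code 0100 → (2.221,7.000)–(3.000,6.374)
cell (2,7): code 1100 → (2.332,8.000)–(2.221,7.000)
cell (2,8): code 1000 → (3.000,8.481)–(2.332,8.000)
cell (3,6): code 0110 → (3.000,6.374)–(4.000,6.754)
cell (3,8): code 1001 → (4.000,8.118)–(3.000,8.481)
cell (4,6): code 0010 → (4.000,6.754)–(4.195,7.000)
cell (4,7): code 0011 → (4.195,7.000)–(4.104,8.000)
cell (4,8): code 0001 → (4.104,8.000)–(4.000,8.118)
total: 8 segments, chained into 1 closed loop(s), length Σ = 6.437204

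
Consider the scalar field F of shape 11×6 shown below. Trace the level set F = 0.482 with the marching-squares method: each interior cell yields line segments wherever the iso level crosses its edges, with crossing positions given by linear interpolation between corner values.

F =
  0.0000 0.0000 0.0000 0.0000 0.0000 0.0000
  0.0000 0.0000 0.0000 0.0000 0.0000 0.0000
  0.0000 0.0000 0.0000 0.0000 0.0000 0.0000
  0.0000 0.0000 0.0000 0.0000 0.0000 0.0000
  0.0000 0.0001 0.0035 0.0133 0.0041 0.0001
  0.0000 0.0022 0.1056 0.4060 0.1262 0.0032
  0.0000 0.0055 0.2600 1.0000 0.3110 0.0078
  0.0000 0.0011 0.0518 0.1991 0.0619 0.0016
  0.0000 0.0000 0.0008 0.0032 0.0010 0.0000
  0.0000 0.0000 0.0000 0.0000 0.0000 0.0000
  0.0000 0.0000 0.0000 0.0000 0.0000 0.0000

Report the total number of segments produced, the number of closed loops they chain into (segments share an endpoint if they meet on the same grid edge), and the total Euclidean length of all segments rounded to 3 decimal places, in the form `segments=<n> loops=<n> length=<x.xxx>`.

segments=4 loops=1 length=4.214

cell (5,2): code 0100 → (5.128,3.000)–(6.000,2.300)
cell (5,3): code 1000 → (6.000,3.752)–(5.128,3.000)
cell (6,2): code 0010 → (6.000,2.300)–(6.647,3.000)
cell (6,3): code 0001 → (6.647,3.000)–(6.000,3.752)
total: 4 segments, chained into 1 closed loop(s), length Σ = 4.214430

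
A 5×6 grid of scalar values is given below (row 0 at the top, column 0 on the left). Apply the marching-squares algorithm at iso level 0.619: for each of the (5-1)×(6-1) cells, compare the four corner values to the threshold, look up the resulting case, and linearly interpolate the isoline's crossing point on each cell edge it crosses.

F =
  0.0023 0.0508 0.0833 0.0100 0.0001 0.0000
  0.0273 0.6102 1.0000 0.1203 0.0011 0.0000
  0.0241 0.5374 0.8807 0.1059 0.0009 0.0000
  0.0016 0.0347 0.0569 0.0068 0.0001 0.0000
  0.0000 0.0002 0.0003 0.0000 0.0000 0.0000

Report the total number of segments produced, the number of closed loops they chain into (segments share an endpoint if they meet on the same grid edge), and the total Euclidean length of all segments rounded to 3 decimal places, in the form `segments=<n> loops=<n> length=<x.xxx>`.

segments=6 loops=1 length=4.979

cell (0,1): code 0100 → (0.584,2.000)–(1.000,1.023)
cell (0,2): code 1000 → (1.000,2.433)–(0.584,2.000)
cell (1,1): code 0110 → (1.000,1.023)–(2.000,1.238)
cell (1,2): code 1001 → (2.000,2.338)–(1.000,2.433)
cell (2,1): code 0010 → (2.000,1.238)–(2.318,2.000)
cell (2,2): code 0001 → (2.318,2.000)–(2.000,2.338)
total: 6 segments, chained into 1 closed loop(s), length Σ = 4.979329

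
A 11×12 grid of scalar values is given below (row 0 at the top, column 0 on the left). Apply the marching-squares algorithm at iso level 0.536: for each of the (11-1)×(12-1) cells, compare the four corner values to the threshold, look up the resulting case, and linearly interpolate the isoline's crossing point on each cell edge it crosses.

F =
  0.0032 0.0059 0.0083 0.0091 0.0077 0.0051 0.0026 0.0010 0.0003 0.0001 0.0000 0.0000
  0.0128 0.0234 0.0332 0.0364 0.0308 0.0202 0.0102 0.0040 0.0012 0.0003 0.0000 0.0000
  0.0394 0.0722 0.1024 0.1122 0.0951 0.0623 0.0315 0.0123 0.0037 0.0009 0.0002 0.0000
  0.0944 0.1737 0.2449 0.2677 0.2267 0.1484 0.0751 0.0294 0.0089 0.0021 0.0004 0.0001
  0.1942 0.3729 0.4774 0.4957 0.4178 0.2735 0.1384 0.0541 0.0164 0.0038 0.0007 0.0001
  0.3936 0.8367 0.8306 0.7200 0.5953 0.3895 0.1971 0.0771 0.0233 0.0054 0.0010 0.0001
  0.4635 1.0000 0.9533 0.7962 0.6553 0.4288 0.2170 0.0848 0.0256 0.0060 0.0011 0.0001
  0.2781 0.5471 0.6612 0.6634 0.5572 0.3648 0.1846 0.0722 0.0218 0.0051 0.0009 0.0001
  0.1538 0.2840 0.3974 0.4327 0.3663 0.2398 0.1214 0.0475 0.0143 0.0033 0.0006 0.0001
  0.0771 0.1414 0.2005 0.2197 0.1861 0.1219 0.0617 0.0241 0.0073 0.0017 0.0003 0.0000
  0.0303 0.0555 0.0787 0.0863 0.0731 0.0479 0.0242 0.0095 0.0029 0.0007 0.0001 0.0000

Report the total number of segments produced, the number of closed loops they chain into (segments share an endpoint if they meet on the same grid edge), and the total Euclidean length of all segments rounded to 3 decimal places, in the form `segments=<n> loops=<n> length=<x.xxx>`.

segments=14 loops=1 length=12.334

cell (4,0): code 0100 → (4.352,1.000)–(5.000,0.321)
cell (4,1): code 1100 → (4.166,2.000)–(4.352,1.000)
cell (4,2): code 1100 → (4.180,3.000)–(4.166,2.000)
cell (4,3): code 1100 → (4.666,4.000)–(4.180,3.000)
cell (4,4): code 1000 → (5.000,4.288)–(4.666,4.000)
cell (5,0): code 0110 → (5.000,0.321)–(6.000,0.135)
cell (5,4): code 1001 → (6.000,4.527)–(5.000,4.288)
cell (6,0): code 0110 → (6.000,0.135)–(7.000,0.959)
cell (6,4): code 1001 → (7.000,4.110)–(6.000,4.527)
cell (7,0): code 0010 → (7.000,0.959)–(7.042,1.000)
cell (7,1): code 0011 → (7.042,1.000)–(7.475,2.000)
cell (7,2): code 0011 → (7.475,2.000)–(7.552,3.000)
cell (7,3): code 0011 → (7.552,3.000)–(7.111,4.000)
cell (7,4): code 0001 → (7.111,4.000)–(7.000,4.110)
total: 14 segments, chained into 1 closed loop(s), length Σ = 12.333864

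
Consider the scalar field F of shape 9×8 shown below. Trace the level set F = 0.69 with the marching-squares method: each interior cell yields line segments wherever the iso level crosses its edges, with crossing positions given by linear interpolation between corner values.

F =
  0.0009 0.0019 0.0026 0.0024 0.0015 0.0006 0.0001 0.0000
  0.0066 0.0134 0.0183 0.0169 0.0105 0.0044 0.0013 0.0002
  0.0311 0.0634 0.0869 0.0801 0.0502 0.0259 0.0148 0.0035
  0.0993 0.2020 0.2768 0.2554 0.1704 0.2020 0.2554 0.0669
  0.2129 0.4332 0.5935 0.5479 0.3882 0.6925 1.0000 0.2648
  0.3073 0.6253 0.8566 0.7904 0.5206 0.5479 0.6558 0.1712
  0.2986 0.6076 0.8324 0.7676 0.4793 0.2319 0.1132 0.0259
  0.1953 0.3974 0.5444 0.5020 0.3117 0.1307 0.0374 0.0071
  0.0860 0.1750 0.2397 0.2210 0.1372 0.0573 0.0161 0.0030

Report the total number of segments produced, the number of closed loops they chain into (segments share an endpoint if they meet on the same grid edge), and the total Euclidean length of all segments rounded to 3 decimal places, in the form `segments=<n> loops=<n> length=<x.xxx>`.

cell (3,4): code 0100 → (3.995,5.000)–(4.000,4.992)
cell (3,5): code 1100 → (3.584,6.000)–(3.995,5.000)
cell (3,6): code 1000 → (4.000,6.422)–(3.584,6.000)
cell (4,1): code 0100 → (4.367,2.000)–(5.000,1.280)
cell (4,2): code 1100 → (4.586,3.000)–(4.367,2.000)
cell (4,3): code 1000 → (5.000,3.372)–(4.586,3.000)
cell (4,4): code 0010 → (4.000,4.992)–(4.017,5.000)
cell (4,5): code 0011 → (4.017,5.000)–(4.901,6.000)
cell (4,6): code 0001 → (4.901,6.000)–(4.000,6.422)
cell (5,1): code 0110 → (5.000,1.280)–(6.000,1.367)
cell (5,3): code 1001 → (6.000,3.269)–(5.000,3.372)
cell (6,1): code 0010 → (6.000,1.367)–(6.494,2.000)
cell (6,2): code 0011 → (6.494,2.000)–(6.292,3.000)
cell (6,3): code 0001 → (6.292,3.000)–(6.000,3.269)
total: 14 segments, chained into 2 closed loop(s), length Σ = 10.800960

segments=14 loops=2 length=10.801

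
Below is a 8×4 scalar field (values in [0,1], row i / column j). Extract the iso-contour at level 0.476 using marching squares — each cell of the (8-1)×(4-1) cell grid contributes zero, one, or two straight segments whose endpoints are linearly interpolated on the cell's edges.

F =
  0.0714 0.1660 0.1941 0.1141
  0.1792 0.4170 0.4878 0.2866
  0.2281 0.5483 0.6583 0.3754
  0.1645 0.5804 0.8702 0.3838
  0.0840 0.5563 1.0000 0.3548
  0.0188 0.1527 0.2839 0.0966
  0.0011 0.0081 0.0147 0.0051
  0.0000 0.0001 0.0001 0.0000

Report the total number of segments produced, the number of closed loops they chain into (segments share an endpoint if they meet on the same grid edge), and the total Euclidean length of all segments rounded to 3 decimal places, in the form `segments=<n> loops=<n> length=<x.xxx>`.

cell (0,1): code 0100 → (0.960,2.000)–(1.000,1.833)
cell (0,2): code 1000 → (1.000,2.059)–(0.960,2.000)
cell (1,0): code 0100 → (1.449,1.000)–(2.000,0.774)
cell (1,1): code 1110 → (1.000,1.833)–(1.449,1.000)
cell (1,2): code 1001 → (2.000,2.644)–(1.000,2.059)
cell (2,0): code 0110 → (2.000,0.774)–(3.000,0.749)
cell (2,2): code 1001 → (3.000,2.810)–(2.000,2.644)
cell (3,0): code 0110 → (3.000,0.749)–(4.000,0.830)
cell (3,2): code 1001 → (4.000,2.812)–(3.000,2.810)
cell (4,0): code 0010 → (4.000,0.830)–(4.199,1.000)
cell (4,1): code 0011 → (4.199,1.000)–(4.732,2.000)
cell (4,2): code 0001 → (4.732,2.000)–(4.000,2.812)
total: 12 segments, chained into 1 closed loop(s), length Σ = 9.448608

segments=12 loops=1 length=9.449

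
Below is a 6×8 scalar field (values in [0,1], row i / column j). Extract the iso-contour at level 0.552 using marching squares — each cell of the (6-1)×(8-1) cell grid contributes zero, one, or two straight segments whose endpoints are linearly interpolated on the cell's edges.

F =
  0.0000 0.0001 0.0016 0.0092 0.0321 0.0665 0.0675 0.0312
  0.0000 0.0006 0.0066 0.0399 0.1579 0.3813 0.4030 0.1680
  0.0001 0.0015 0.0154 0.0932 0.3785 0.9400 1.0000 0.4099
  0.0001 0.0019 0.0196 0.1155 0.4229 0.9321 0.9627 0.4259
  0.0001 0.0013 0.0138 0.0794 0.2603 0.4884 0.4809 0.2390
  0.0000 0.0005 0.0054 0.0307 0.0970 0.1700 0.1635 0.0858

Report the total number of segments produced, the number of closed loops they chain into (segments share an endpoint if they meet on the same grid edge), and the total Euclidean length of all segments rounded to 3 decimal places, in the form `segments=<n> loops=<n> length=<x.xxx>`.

segments=8 loops=1 length=8.332

cell (1,4): code 0100 → (1.306,5.000)–(2.000,4.309)
cell (1,5): code 1100 → (1.250,6.000)–(1.306,5.000)
cell (1,6): code 1000 → (2.000,6.759)–(1.250,6.000)
cell (2,4): code 0110 → (2.000,4.309)–(3.000,4.254)
cell (2,6): code 1001 → (3.000,6.765)–(2.000,6.759)
cell (3,4): code 0010 → (3.000,4.254)–(3.857,5.000)
cell (3,5): code 0011 → (3.857,5.000)–(3.852,6.000)
cell (3,6): code 0001 → (3.852,6.000)–(3.000,6.765)
total: 8 segments, chained into 1 closed loop(s), length Σ = 8.331963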